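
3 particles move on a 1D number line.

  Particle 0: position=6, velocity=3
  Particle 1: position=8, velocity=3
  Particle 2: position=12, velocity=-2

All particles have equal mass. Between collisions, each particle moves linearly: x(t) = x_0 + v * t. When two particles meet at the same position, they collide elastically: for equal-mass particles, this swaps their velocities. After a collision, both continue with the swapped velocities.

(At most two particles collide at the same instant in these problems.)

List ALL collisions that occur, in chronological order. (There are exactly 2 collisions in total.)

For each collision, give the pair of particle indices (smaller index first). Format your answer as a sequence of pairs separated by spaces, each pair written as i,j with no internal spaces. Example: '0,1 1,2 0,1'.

Answer: 1,2 0,1

Derivation:
Collision at t=4/5: particles 1 and 2 swap velocities; positions: p0=42/5 p1=52/5 p2=52/5; velocities now: v0=3 v1=-2 v2=3
Collision at t=6/5: particles 0 and 1 swap velocities; positions: p0=48/5 p1=48/5 p2=58/5; velocities now: v0=-2 v1=3 v2=3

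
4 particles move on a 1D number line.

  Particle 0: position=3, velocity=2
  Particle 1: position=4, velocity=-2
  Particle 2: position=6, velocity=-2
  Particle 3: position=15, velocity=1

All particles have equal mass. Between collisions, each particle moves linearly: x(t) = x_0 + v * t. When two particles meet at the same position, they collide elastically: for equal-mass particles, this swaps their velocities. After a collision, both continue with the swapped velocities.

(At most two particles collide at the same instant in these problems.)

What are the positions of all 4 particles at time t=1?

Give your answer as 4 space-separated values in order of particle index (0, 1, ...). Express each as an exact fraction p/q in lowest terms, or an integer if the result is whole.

Collision at t=1/4: particles 0 and 1 swap velocities; positions: p0=7/2 p1=7/2 p2=11/2 p3=61/4; velocities now: v0=-2 v1=2 v2=-2 v3=1
Collision at t=3/4: particles 1 and 2 swap velocities; positions: p0=5/2 p1=9/2 p2=9/2 p3=63/4; velocities now: v0=-2 v1=-2 v2=2 v3=1
Advance to t=1 (no further collisions before then); velocities: v0=-2 v1=-2 v2=2 v3=1; positions = 2 4 5 16

Answer: 2 4 5 16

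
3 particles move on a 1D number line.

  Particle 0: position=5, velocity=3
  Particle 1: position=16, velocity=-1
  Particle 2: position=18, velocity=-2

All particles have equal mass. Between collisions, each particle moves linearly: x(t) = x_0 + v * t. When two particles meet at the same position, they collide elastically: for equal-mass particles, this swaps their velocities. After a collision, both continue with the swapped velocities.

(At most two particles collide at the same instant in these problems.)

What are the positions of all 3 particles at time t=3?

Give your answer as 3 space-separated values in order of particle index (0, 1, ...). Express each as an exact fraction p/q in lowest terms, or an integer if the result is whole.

Collision at t=2: particles 1 and 2 swap velocities; positions: p0=11 p1=14 p2=14; velocities now: v0=3 v1=-2 v2=-1
Collision at t=13/5: particles 0 and 1 swap velocities; positions: p0=64/5 p1=64/5 p2=67/5; velocities now: v0=-2 v1=3 v2=-1
Collision at t=11/4: particles 1 and 2 swap velocities; positions: p0=25/2 p1=53/4 p2=53/4; velocities now: v0=-2 v1=-1 v2=3
Advance to t=3 (no further collisions before then); velocities: v0=-2 v1=-1 v2=3; positions = 12 13 14

Answer: 12 13 14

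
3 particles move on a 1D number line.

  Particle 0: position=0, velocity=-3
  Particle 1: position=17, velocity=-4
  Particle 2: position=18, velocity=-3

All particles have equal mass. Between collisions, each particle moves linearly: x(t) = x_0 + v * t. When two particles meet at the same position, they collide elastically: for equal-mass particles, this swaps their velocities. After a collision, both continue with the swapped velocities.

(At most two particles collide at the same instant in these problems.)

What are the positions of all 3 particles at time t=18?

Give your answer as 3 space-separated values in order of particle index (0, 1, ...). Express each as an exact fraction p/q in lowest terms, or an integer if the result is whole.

Collision at t=17: particles 0 and 1 swap velocities; positions: p0=-51 p1=-51 p2=-33; velocities now: v0=-4 v1=-3 v2=-3
Advance to t=18 (no further collisions before then); velocities: v0=-4 v1=-3 v2=-3; positions = -55 -54 -36

Answer: -55 -54 -36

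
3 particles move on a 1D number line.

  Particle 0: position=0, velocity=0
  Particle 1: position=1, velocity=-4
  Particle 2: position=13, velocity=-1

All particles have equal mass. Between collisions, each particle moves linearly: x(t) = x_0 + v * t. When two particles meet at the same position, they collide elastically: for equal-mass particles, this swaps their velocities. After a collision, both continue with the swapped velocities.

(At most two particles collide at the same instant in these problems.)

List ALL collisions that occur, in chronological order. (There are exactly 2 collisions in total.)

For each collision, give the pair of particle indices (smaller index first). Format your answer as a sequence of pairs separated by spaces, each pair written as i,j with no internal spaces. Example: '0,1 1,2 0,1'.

Collision at t=1/4: particles 0 and 1 swap velocities; positions: p0=0 p1=0 p2=51/4; velocities now: v0=-4 v1=0 v2=-1
Collision at t=13: particles 1 and 2 swap velocities; positions: p0=-51 p1=0 p2=0; velocities now: v0=-4 v1=-1 v2=0

Answer: 0,1 1,2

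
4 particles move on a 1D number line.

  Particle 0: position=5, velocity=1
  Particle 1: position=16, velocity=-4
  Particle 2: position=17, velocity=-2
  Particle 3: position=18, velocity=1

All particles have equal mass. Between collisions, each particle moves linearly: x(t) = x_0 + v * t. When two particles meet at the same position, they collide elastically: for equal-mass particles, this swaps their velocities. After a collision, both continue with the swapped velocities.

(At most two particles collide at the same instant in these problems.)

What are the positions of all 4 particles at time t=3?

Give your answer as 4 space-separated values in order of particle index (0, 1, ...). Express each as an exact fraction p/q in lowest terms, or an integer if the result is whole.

Answer: 4 8 11 21

Derivation:
Collision at t=11/5: particles 0 and 1 swap velocities; positions: p0=36/5 p1=36/5 p2=63/5 p3=101/5; velocities now: v0=-4 v1=1 v2=-2 v3=1
Advance to t=3 (no further collisions before then); velocities: v0=-4 v1=1 v2=-2 v3=1; positions = 4 8 11 21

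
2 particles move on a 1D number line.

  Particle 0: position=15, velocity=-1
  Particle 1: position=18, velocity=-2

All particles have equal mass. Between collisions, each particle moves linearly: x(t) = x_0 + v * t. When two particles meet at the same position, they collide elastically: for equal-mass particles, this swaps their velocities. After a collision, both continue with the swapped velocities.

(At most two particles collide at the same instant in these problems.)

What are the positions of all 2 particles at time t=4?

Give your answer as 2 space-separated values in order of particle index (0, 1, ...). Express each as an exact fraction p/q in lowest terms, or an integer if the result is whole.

Answer: 10 11

Derivation:
Collision at t=3: particles 0 and 1 swap velocities; positions: p0=12 p1=12; velocities now: v0=-2 v1=-1
Advance to t=4 (no further collisions before then); velocities: v0=-2 v1=-1; positions = 10 11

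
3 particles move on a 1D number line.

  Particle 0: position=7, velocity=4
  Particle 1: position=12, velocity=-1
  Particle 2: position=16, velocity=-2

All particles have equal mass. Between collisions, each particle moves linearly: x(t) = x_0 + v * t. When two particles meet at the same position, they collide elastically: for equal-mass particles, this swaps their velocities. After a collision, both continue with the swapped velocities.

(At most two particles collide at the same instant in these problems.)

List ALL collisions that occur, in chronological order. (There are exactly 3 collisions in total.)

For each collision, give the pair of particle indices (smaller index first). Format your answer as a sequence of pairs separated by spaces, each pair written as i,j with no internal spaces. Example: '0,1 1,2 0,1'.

Collision at t=1: particles 0 and 1 swap velocities; positions: p0=11 p1=11 p2=14; velocities now: v0=-1 v1=4 v2=-2
Collision at t=3/2: particles 1 and 2 swap velocities; positions: p0=21/2 p1=13 p2=13; velocities now: v0=-1 v1=-2 v2=4
Collision at t=4: particles 0 and 1 swap velocities; positions: p0=8 p1=8 p2=23; velocities now: v0=-2 v1=-1 v2=4

Answer: 0,1 1,2 0,1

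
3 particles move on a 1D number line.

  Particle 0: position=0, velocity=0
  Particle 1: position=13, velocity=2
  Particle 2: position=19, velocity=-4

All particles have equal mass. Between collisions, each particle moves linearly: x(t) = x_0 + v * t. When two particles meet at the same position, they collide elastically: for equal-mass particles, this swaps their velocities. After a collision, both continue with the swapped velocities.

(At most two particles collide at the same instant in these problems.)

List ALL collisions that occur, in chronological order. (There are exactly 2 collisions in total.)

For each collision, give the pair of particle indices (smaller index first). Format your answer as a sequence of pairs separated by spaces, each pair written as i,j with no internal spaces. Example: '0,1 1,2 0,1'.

Collision at t=1: particles 1 and 2 swap velocities; positions: p0=0 p1=15 p2=15; velocities now: v0=0 v1=-4 v2=2
Collision at t=19/4: particles 0 and 1 swap velocities; positions: p0=0 p1=0 p2=45/2; velocities now: v0=-4 v1=0 v2=2

Answer: 1,2 0,1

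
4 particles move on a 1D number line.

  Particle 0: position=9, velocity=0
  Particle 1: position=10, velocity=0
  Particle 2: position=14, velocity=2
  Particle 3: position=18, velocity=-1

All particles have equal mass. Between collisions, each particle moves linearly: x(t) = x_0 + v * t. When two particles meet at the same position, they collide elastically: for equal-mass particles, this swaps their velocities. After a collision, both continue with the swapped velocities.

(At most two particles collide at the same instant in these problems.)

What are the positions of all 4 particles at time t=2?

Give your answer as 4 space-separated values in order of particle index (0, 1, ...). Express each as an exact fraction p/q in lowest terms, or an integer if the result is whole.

Collision at t=4/3: particles 2 and 3 swap velocities; positions: p0=9 p1=10 p2=50/3 p3=50/3; velocities now: v0=0 v1=0 v2=-1 v3=2
Advance to t=2 (no further collisions before then); velocities: v0=0 v1=0 v2=-1 v3=2; positions = 9 10 16 18

Answer: 9 10 16 18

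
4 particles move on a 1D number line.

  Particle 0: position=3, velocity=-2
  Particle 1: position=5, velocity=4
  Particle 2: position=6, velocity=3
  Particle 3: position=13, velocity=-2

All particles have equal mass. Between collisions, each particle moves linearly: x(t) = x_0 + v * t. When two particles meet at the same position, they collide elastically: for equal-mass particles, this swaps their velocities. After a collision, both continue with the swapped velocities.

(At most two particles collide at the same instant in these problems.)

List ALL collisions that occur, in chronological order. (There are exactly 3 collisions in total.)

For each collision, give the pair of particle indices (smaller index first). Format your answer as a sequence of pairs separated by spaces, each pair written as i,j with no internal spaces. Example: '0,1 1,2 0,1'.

Answer: 1,2 2,3 1,2

Derivation:
Collision at t=1: particles 1 and 2 swap velocities; positions: p0=1 p1=9 p2=9 p3=11; velocities now: v0=-2 v1=3 v2=4 v3=-2
Collision at t=4/3: particles 2 and 3 swap velocities; positions: p0=1/3 p1=10 p2=31/3 p3=31/3; velocities now: v0=-2 v1=3 v2=-2 v3=4
Collision at t=7/5: particles 1 and 2 swap velocities; positions: p0=1/5 p1=51/5 p2=51/5 p3=53/5; velocities now: v0=-2 v1=-2 v2=3 v3=4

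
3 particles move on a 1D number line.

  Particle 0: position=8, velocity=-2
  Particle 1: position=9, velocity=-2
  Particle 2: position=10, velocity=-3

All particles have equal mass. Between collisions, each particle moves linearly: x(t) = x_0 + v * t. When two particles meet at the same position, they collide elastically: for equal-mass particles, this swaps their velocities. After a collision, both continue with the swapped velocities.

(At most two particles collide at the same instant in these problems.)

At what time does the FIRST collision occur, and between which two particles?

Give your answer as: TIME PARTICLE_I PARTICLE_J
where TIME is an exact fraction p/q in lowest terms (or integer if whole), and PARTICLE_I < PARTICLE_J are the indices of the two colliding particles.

Pair (0,1): pos 8,9 vel -2,-2 -> not approaching (rel speed 0 <= 0)
Pair (1,2): pos 9,10 vel -2,-3 -> gap=1, closing at 1/unit, collide at t=1
Earliest collision: t=1 between 1 and 2

Answer: 1 1 2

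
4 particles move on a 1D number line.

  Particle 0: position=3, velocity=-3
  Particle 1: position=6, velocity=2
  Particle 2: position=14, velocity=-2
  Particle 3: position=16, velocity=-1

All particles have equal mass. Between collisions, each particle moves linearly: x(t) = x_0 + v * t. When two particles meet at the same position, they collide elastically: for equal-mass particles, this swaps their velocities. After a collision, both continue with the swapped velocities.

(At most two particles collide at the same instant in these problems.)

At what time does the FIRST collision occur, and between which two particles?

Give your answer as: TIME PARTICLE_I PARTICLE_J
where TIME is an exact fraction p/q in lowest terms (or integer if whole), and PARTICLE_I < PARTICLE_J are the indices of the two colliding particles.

Pair (0,1): pos 3,6 vel -3,2 -> not approaching (rel speed -5 <= 0)
Pair (1,2): pos 6,14 vel 2,-2 -> gap=8, closing at 4/unit, collide at t=2
Pair (2,3): pos 14,16 vel -2,-1 -> not approaching (rel speed -1 <= 0)
Earliest collision: t=2 between 1 and 2

Answer: 2 1 2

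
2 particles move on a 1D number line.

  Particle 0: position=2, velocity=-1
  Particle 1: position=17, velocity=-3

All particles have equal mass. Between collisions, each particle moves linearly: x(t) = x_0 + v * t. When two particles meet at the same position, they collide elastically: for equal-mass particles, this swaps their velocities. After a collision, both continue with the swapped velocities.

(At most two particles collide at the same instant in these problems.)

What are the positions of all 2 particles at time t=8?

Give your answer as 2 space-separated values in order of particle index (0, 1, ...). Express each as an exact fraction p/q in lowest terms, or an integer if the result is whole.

Collision at t=15/2: particles 0 and 1 swap velocities; positions: p0=-11/2 p1=-11/2; velocities now: v0=-3 v1=-1
Advance to t=8 (no further collisions before then); velocities: v0=-3 v1=-1; positions = -7 -6

Answer: -7 -6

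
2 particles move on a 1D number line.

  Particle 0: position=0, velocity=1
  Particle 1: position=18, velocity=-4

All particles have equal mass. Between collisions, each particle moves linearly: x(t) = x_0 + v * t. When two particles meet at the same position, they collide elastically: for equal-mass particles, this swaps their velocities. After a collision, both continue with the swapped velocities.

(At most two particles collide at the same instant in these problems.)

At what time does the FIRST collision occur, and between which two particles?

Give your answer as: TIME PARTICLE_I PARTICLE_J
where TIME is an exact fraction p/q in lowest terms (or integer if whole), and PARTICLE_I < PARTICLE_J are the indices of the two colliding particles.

Pair (0,1): pos 0,18 vel 1,-4 -> gap=18, closing at 5/unit, collide at t=18/5
Earliest collision: t=18/5 between 0 and 1

Answer: 18/5 0 1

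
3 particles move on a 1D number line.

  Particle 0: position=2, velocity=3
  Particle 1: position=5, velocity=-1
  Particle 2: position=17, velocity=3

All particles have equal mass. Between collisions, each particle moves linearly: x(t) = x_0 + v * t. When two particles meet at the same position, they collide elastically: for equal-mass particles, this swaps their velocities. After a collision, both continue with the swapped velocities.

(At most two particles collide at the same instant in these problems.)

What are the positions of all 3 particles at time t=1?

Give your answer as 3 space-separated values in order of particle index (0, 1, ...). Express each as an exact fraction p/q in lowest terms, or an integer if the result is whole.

Answer: 4 5 20

Derivation:
Collision at t=3/4: particles 0 and 1 swap velocities; positions: p0=17/4 p1=17/4 p2=77/4; velocities now: v0=-1 v1=3 v2=3
Advance to t=1 (no further collisions before then); velocities: v0=-1 v1=3 v2=3; positions = 4 5 20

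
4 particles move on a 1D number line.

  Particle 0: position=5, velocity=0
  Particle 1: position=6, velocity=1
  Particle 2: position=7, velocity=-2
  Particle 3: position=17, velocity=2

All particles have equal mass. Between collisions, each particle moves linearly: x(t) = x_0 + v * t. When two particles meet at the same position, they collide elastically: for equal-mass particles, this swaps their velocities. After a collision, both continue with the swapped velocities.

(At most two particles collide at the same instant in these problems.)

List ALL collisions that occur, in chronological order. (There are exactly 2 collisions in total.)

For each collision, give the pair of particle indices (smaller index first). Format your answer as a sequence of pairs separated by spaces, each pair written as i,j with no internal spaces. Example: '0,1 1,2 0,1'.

Collision at t=1/3: particles 1 and 2 swap velocities; positions: p0=5 p1=19/3 p2=19/3 p3=53/3; velocities now: v0=0 v1=-2 v2=1 v3=2
Collision at t=1: particles 0 and 1 swap velocities; positions: p0=5 p1=5 p2=7 p3=19; velocities now: v0=-2 v1=0 v2=1 v3=2

Answer: 1,2 0,1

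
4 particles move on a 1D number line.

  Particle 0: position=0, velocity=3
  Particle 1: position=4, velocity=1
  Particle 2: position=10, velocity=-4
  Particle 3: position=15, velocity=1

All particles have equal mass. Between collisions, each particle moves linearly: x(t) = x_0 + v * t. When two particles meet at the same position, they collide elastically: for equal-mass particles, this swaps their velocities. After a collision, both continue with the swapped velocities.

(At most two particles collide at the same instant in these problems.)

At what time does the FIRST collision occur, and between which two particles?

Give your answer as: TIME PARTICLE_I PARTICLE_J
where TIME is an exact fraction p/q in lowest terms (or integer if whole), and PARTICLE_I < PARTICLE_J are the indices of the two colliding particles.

Pair (0,1): pos 0,4 vel 3,1 -> gap=4, closing at 2/unit, collide at t=2
Pair (1,2): pos 4,10 vel 1,-4 -> gap=6, closing at 5/unit, collide at t=6/5
Pair (2,3): pos 10,15 vel -4,1 -> not approaching (rel speed -5 <= 0)
Earliest collision: t=6/5 between 1 and 2

Answer: 6/5 1 2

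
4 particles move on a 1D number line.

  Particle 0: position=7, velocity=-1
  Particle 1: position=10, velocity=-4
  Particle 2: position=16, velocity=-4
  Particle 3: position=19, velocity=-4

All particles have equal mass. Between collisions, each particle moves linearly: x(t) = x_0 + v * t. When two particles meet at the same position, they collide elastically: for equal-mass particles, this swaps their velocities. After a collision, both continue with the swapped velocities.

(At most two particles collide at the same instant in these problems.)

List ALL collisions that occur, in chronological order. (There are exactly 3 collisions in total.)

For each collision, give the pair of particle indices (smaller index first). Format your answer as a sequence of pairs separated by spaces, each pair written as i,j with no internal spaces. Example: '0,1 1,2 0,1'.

Collision at t=1: particles 0 and 1 swap velocities; positions: p0=6 p1=6 p2=12 p3=15; velocities now: v0=-4 v1=-1 v2=-4 v3=-4
Collision at t=3: particles 1 and 2 swap velocities; positions: p0=-2 p1=4 p2=4 p3=7; velocities now: v0=-4 v1=-4 v2=-1 v3=-4
Collision at t=4: particles 2 and 3 swap velocities; positions: p0=-6 p1=0 p2=3 p3=3; velocities now: v0=-4 v1=-4 v2=-4 v3=-1

Answer: 0,1 1,2 2,3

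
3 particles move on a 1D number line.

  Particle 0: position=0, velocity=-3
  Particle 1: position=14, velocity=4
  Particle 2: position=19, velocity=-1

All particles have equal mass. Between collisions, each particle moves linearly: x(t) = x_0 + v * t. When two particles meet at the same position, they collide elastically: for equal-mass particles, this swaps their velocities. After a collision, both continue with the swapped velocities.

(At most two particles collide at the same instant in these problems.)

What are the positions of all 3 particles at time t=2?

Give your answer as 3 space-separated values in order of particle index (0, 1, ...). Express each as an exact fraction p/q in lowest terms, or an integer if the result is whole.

Collision at t=1: particles 1 and 2 swap velocities; positions: p0=-3 p1=18 p2=18; velocities now: v0=-3 v1=-1 v2=4
Advance to t=2 (no further collisions before then); velocities: v0=-3 v1=-1 v2=4; positions = -6 17 22

Answer: -6 17 22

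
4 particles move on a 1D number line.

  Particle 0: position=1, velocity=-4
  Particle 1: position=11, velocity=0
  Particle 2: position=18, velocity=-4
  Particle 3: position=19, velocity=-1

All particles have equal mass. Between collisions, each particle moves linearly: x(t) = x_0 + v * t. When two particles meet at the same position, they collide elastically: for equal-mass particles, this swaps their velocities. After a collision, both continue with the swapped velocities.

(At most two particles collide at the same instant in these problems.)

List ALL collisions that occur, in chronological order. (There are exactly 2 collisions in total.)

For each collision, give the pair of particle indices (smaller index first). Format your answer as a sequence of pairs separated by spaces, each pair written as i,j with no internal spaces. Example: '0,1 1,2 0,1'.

Collision at t=7/4: particles 1 and 2 swap velocities; positions: p0=-6 p1=11 p2=11 p3=69/4; velocities now: v0=-4 v1=-4 v2=0 v3=-1
Collision at t=8: particles 2 and 3 swap velocities; positions: p0=-31 p1=-14 p2=11 p3=11; velocities now: v0=-4 v1=-4 v2=-1 v3=0

Answer: 1,2 2,3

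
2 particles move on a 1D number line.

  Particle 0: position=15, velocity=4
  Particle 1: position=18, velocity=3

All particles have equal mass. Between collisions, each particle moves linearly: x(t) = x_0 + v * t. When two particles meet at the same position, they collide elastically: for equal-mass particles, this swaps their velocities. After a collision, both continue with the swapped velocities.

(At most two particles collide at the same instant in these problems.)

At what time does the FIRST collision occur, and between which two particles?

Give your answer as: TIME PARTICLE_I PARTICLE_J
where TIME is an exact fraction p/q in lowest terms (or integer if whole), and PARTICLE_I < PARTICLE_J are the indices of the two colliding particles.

Pair (0,1): pos 15,18 vel 4,3 -> gap=3, closing at 1/unit, collide at t=3
Earliest collision: t=3 between 0 and 1

Answer: 3 0 1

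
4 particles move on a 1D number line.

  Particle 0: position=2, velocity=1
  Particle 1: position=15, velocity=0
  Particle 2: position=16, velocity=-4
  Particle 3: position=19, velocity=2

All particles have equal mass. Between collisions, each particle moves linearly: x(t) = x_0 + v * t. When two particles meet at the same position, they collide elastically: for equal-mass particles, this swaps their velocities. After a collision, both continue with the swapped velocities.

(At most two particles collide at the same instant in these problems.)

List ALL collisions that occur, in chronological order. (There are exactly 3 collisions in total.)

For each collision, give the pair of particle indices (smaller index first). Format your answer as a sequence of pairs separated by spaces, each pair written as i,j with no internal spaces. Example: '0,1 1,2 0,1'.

Answer: 1,2 0,1 1,2

Derivation:
Collision at t=1/4: particles 1 and 2 swap velocities; positions: p0=9/4 p1=15 p2=15 p3=39/2; velocities now: v0=1 v1=-4 v2=0 v3=2
Collision at t=14/5: particles 0 and 1 swap velocities; positions: p0=24/5 p1=24/5 p2=15 p3=123/5; velocities now: v0=-4 v1=1 v2=0 v3=2
Collision at t=13: particles 1 and 2 swap velocities; positions: p0=-36 p1=15 p2=15 p3=45; velocities now: v0=-4 v1=0 v2=1 v3=2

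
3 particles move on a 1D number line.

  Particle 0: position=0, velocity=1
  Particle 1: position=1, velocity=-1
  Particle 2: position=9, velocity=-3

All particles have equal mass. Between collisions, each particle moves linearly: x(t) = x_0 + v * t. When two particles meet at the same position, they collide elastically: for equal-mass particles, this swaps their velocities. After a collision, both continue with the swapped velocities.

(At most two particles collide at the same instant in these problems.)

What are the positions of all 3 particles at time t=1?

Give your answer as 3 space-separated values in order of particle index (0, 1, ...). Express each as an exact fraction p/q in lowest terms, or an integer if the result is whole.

Answer: 0 1 6

Derivation:
Collision at t=1/2: particles 0 and 1 swap velocities; positions: p0=1/2 p1=1/2 p2=15/2; velocities now: v0=-1 v1=1 v2=-3
Advance to t=1 (no further collisions before then); velocities: v0=-1 v1=1 v2=-3; positions = 0 1 6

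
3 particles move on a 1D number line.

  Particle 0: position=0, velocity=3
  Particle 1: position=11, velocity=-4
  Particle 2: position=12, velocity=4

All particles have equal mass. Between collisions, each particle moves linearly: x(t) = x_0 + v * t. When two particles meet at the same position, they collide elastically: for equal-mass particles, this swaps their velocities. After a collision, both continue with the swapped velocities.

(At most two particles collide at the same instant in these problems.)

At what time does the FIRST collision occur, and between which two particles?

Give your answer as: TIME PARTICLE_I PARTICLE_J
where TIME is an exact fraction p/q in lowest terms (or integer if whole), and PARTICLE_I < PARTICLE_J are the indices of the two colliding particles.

Pair (0,1): pos 0,11 vel 3,-4 -> gap=11, closing at 7/unit, collide at t=11/7
Pair (1,2): pos 11,12 vel -4,4 -> not approaching (rel speed -8 <= 0)
Earliest collision: t=11/7 between 0 and 1

Answer: 11/7 0 1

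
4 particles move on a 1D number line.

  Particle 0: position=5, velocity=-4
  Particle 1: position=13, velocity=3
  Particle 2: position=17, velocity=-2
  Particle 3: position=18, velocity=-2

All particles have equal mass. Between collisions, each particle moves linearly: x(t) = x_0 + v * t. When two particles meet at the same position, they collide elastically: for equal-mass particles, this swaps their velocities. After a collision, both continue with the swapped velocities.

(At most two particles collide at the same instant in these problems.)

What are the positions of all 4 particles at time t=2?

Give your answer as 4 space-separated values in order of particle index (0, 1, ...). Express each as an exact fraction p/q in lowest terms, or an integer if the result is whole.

Collision at t=4/5: particles 1 and 2 swap velocities; positions: p0=9/5 p1=77/5 p2=77/5 p3=82/5; velocities now: v0=-4 v1=-2 v2=3 v3=-2
Collision at t=1: particles 2 and 3 swap velocities; positions: p0=1 p1=15 p2=16 p3=16; velocities now: v0=-4 v1=-2 v2=-2 v3=3
Advance to t=2 (no further collisions before then); velocities: v0=-4 v1=-2 v2=-2 v3=3; positions = -3 13 14 19

Answer: -3 13 14 19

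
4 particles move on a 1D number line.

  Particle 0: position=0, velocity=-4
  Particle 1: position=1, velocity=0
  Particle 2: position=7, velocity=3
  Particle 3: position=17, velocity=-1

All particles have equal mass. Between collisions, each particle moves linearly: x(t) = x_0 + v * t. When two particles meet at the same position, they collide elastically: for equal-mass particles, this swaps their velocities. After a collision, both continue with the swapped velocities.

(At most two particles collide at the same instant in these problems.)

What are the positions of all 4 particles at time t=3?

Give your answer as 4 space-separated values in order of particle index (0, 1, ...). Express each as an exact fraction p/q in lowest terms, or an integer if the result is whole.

Collision at t=5/2: particles 2 and 3 swap velocities; positions: p0=-10 p1=1 p2=29/2 p3=29/2; velocities now: v0=-4 v1=0 v2=-1 v3=3
Advance to t=3 (no further collisions before then); velocities: v0=-4 v1=0 v2=-1 v3=3; positions = -12 1 14 16

Answer: -12 1 14 16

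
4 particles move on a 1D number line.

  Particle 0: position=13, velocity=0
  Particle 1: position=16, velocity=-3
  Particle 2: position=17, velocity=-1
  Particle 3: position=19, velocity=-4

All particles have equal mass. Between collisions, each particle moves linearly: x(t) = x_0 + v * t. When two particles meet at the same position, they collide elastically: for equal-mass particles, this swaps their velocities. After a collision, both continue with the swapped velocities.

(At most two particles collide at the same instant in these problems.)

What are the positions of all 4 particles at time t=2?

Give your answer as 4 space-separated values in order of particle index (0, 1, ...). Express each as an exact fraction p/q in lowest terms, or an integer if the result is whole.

Collision at t=2/3: particles 2 and 3 swap velocities; positions: p0=13 p1=14 p2=49/3 p3=49/3; velocities now: v0=0 v1=-3 v2=-4 v3=-1
Collision at t=1: particles 0 and 1 swap velocities; positions: p0=13 p1=13 p2=15 p3=16; velocities now: v0=-3 v1=0 v2=-4 v3=-1
Collision at t=3/2: particles 1 and 2 swap velocities; positions: p0=23/2 p1=13 p2=13 p3=31/2; velocities now: v0=-3 v1=-4 v2=0 v3=-1
Advance to t=2 (no further collisions before then); velocities: v0=-3 v1=-4 v2=0 v3=-1; positions = 10 11 13 15

Answer: 10 11 13 15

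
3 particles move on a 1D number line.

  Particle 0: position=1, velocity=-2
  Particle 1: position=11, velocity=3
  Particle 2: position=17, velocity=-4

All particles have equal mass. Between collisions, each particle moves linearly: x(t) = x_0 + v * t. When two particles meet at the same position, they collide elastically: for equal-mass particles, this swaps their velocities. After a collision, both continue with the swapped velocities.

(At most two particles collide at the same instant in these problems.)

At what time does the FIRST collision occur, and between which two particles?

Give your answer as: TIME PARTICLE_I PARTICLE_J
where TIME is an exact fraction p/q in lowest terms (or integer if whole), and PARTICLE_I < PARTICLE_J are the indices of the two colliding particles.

Answer: 6/7 1 2

Derivation:
Pair (0,1): pos 1,11 vel -2,3 -> not approaching (rel speed -5 <= 0)
Pair (1,2): pos 11,17 vel 3,-4 -> gap=6, closing at 7/unit, collide at t=6/7
Earliest collision: t=6/7 between 1 and 2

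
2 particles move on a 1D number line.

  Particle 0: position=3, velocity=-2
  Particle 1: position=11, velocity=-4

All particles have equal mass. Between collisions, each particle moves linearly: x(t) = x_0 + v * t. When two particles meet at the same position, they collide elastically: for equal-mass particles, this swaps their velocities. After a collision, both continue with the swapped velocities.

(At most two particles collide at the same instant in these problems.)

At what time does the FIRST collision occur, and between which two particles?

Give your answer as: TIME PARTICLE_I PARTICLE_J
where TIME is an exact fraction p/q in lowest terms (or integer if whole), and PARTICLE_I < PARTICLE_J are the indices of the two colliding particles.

Pair (0,1): pos 3,11 vel -2,-4 -> gap=8, closing at 2/unit, collide at t=4
Earliest collision: t=4 between 0 and 1

Answer: 4 0 1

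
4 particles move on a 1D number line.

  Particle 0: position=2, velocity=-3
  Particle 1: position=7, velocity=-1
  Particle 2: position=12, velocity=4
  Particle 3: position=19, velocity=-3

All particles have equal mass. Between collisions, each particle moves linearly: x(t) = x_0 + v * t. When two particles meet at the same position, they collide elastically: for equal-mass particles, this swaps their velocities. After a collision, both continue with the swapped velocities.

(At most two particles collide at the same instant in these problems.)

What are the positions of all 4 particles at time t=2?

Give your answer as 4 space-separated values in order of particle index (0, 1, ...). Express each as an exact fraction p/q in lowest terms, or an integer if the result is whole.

Answer: -4 5 13 20

Derivation:
Collision at t=1: particles 2 and 3 swap velocities; positions: p0=-1 p1=6 p2=16 p3=16; velocities now: v0=-3 v1=-1 v2=-3 v3=4
Advance to t=2 (no further collisions before then); velocities: v0=-3 v1=-1 v2=-3 v3=4; positions = -4 5 13 20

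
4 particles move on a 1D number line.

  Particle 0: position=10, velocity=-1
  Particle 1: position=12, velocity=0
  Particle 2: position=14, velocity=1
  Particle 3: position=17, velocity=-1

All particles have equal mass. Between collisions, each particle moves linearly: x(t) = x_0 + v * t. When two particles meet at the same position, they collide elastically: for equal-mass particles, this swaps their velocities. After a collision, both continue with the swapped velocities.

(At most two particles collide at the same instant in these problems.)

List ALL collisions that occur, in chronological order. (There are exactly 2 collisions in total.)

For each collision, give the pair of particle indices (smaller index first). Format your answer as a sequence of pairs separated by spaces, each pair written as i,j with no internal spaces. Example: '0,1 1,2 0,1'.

Answer: 2,3 1,2

Derivation:
Collision at t=3/2: particles 2 and 3 swap velocities; positions: p0=17/2 p1=12 p2=31/2 p3=31/2; velocities now: v0=-1 v1=0 v2=-1 v3=1
Collision at t=5: particles 1 and 2 swap velocities; positions: p0=5 p1=12 p2=12 p3=19; velocities now: v0=-1 v1=-1 v2=0 v3=1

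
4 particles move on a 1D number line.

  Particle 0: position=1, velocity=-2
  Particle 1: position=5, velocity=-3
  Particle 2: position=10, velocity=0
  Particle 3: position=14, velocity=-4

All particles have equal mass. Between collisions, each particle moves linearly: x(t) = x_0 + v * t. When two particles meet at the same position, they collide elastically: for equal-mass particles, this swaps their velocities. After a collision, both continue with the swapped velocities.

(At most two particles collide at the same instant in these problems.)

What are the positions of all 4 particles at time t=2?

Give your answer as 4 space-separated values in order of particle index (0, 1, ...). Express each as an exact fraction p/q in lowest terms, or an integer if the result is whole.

Answer: -3 -1 6 10

Derivation:
Collision at t=1: particles 2 and 3 swap velocities; positions: p0=-1 p1=2 p2=10 p3=10; velocities now: v0=-2 v1=-3 v2=-4 v3=0
Advance to t=2 (no further collisions before then); velocities: v0=-2 v1=-3 v2=-4 v3=0; positions = -3 -1 6 10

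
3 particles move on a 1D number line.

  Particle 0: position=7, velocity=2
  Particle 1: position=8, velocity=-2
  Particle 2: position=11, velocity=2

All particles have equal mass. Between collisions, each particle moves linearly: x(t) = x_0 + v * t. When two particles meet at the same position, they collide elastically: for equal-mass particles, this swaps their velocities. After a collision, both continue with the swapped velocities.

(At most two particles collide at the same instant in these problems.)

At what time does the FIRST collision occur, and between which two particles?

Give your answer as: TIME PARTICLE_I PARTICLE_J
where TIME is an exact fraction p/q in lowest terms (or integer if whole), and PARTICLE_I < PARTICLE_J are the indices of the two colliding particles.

Answer: 1/4 0 1

Derivation:
Pair (0,1): pos 7,8 vel 2,-2 -> gap=1, closing at 4/unit, collide at t=1/4
Pair (1,2): pos 8,11 vel -2,2 -> not approaching (rel speed -4 <= 0)
Earliest collision: t=1/4 between 0 and 1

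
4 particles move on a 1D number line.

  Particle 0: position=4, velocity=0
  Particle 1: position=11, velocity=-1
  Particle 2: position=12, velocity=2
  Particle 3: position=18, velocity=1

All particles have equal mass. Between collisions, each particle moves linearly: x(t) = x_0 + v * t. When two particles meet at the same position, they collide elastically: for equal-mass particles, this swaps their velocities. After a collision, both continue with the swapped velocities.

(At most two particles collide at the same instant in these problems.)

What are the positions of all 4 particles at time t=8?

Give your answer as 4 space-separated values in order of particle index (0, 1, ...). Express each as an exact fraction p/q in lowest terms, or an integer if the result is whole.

Collision at t=6: particles 2 and 3 swap velocities; positions: p0=4 p1=5 p2=24 p3=24; velocities now: v0=0 v1=-1 v2=1 v3=2
Collision at t=7: particles 0 and 1 swap velocities; positions: p0=4 p1=4 p2=25 p3=26; velocities now: v0=-1 v1=0 v2=1 v3=2
Advance to t=8 (no further collisions before then); velocities: v0=-1 v1=0 v2=1 v3=2; positions = 3 4 26 28

Answer: 3 4 26 28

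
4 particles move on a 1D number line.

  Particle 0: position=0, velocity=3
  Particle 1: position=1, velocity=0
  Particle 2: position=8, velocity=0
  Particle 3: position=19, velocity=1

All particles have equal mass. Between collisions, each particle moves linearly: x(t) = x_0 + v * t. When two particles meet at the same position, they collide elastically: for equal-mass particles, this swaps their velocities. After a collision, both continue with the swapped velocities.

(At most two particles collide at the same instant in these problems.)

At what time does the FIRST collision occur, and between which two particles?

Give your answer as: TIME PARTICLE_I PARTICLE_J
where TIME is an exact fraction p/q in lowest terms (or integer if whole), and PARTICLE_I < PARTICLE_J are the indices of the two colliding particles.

Answer: 1/3 0 1

Derivation:
Pair (0,1): pos 0,1 vel 3,0 -> gap=1, closing at 3/unit, collide at t=1/3
Pair (1,2): pos 1,8 vel 0,0 -> not approaching (rel speed 0 <= 0)
Pair (2,3): pos 8,19 vel 0,1 -> not approaching (rel speed -1 <= 0)
Earliest collision: t=1/3 between 0 and 1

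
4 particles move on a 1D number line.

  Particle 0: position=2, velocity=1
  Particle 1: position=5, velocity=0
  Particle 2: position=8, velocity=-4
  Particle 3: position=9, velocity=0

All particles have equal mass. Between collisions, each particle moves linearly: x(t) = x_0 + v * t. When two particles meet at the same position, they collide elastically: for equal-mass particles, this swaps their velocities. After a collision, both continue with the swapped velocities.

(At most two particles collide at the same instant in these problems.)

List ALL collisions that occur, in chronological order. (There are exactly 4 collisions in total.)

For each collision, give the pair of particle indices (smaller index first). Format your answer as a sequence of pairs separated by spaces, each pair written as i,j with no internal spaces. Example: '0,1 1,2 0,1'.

Answer: 1,2 0,1 1,2 2,3

Derivation:
Collision at t=3/4: particles 1 and 2 swap velocities; positions: p0=11/4 p1=5 p2=5 p3=9; velocities now: v0=1 v1=-4 v2=0 v3=0
Collision at t=6/5: particles 0 and 1 swap velocities; positions: p0=16/5 p1=16/5 p2=5 p3=9; velocities now: v0=-4 v1=1 v2=0 v3=0
Collision at t=3: particles 1 and 2 swap velocities; positions: p0=-4 p1=5 p2=5 p3=9; velocities now: v0=-4 v1=0 v2=1 v3=0
Collision at t=7: particles 2 and 3 swap velocities; positions: p0=-20 p1=5 p2=9 p3=9; velocities now: v0=-4 v1=0 v2=0 v3=1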